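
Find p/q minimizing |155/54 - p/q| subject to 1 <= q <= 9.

23/8

Expand x = 155/54 as a continued fraction with the Euclidean algorithm:
  155 = 2*54 + 47, so a_0 = 2.
  54 = 1*47 + 7, so a_1 = 1.
  47 = 6*7 + 5, so a_2 = 6.
  7 = 1*5 + 2, so a_3 = 1.
  5 = 2*2 + 1, so a_4 = 2.
  2 = 2*1 + 0, so a_5 = 2.
so x = [2; 1, 6, 1, 2, 2].
Convergents (p_i = a_i*p_{i-1} + p_{i-2}, q_i = a_i*q_{i-1} + q_{i-2} with p_{-2}=0, p_{-1}=1, q_{-2}=1, q_{-1}=0), until the denominator exceeds 9:
  i=0: a_0=2, p_0 = 2*1 + 0 = 2, q_0 = 2*0 + 1 = 1.
  i=1: a_1=1, p_1 = 1*2 + 1 = 3, q_1 = 1*1 + 0 = 1.
  i=2: a_2=6, p_2 = 6*3 + 2 = 20, q_2 = 6*1 + 1 = 7.
  i=3: a_3=1, p_3 = 1*20 + 3 = 23, q_3 = 1*7 + 1 = 8.
  i=4: a_4=2, p_4 = 2*23 + 20 = 66, q_4 = 2*8 + 7 = 23.
q_4 = 23 > 9, so the last convergent with denominator <= 9 is p_3/q_3 = 23/8.
The closest fraction with denominator <= 9 is either p_3/q_3 or the intermediate fraction (k*p_3 + p_2)/(k*q_3 + q_2) with the largest k >= 1 whose denominator stays <= 9; these approach x as k grows, and every other convergent or intermediate fraction in range is farther away.
Largest k: floor((9 - q_2)/q_3) = floor((9 - 7)/8) = 0.
Since k = 0, no intermediate fraction beyond p_3/q_3 has denominator <= 9, so the convergent 23/8 is the closest (its error is |155*8 - 23*54|/(54*8) = 2/432).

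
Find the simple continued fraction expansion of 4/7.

[0; 1, 1, 3]

Run the Euclidean algorithm on 4 and 7; the successive quotients are the partial quotients a_0, a_1, ... (each step inverts the fractional part left over by the previous one):
  4 = 0*7 + 4, so a_0 = 0.
  7 = 1*4 + 3, so a_1 = 1.
  4 = 1*3 + 1, so a_2 = 1.
  3 = 3*1 + 0, so a_3 = 3.
The remainder reaches 0 after 4 divisions, so the expansion has 4 partial quotients, read off in order.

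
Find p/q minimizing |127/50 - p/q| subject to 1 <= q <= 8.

18/7

Expand x = 127/50 as a continued fraction with the Euclidean algorithm:
  127 = 2*50 + 27, so a_0 = 2.
  50 = 1*27 + 23, so a_1 = 1.
  27 = 1*23 + 4, so a_2 = 1.
  23 = 5*4 + 3, so a_3 = 5.
  4 = 1*3 + 1, so a_4 = 1.
  3 = 3*1 + 0, so a_5 = 3.
so x = [2; 1, 1, 5, 1, 3].
Convergents (p_i = a_i*p_{i-1} + p_{i-2}, q_i = a_i*q_{i-1} + q_{i-2} with p_{-2}=0, p_{-1}=1, q_{-2}=1, q_{-1}=0), until the denominator exceeds 8:
  i=0: a_0=2, p_0 = 2*1 + 0 = 2, q_0 = 2*0 + 1 = 1.
  i=1: a_1=1, p_1 = 1*2 + 1 = 3, q_1 = 1*1 + 0 = 1.
  i=2: a_2=1, p_2 = 1*3 + 2 = 5, q_2 = 1*1 + 1 = 2.
  i=3: a_3=5, p_3 = 5*5 + 3 = 28, q_3 = 5*2 + 1 = 11.
q_3 = 11 > 8, so the last convergent with denominator <= 8 is p_2/q_2 = 5/2.
The closest fraction with denominator <= 8 is either p_2/q_2 or the intermediate fraction (k*p_2 + p_1)/(k*q_2 + q_1) with the largest k >= 1 whose denominator stays <= 8; these approach x as k grows, and every other convergent or intermediate fraction in range is farther away.
Largest k: floor((8 - q_1)/q_2) = floor((8 - 1)/2) = 3.
That gives (3*5 + 3)/(3*2 + 1) = 18/7.
Compare the errors: |x - 5/2| = |127*2 - 5*50|/(50*2) = 4/100, and |x - 18/7| = |127*7 - 18*50|/(50*7) = 11/350.
Cross-multiplying, 11*100 = 1100 < 1400 = 4*350, so 11/350 is smaller: the intermediate fraction 18/7 is closer to x than 5/2.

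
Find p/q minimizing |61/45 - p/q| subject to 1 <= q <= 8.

Expand x = 61/45 as a continued fraction with the Euclidean algorithm:
  61 = 1*45 + 16, so a_0 = 1.
  45 = 2*16 + 13, so a_1 = 2.
  16 = 1*13 + 3, so a_2 = 1.
  13 = 4*3 + 1, so a_3 = 4.
  3 = 3*1 + 0, so a_4 = 3.
so x = [1; 2, 1, 4, 3].
Convergents (p_i = a_i*p_{i-1} + p_{i-2}, q_i = a_i*q_{i-1} + q_{i-2} with p_{-2}=0, p_{-1}=1, q_{-2}=1, q_{-1}=0), until the denominator exceeds 8:
  i=0: a_0=1, p_0 = 1*1 + 0 = 1, q_0 = 1*0 + 1 = 1.
  i=1: a_1=2, p_1 = 2*1 + 1 = 3, q_1 = 2*1 + 0 = 2.
  i=2: a_2=1, p_2 = 1*3 + 1 = 4, q_2 = 1*2 + 1 = 3.
  i=3: a_3=4, p_3 = 4*4 + 3 = 19, q_3 = 4*3 + 2 = 14.
q_3 = 14 > 8, so the last convergent with denominator <= 8 is p_2/q_2 = 4/3.
The closest fraction with denominator <= 8 is either p_2/q_2 or the intermediate fraction (k*p_2 + p_1)/(k*q_2 + q_1) with the largest k >= 1 whose denominator stays <= 8; these approach x as k grows, and every other convergent or intermediate fraction in range is farther away.
Largest k: floor((8 - q_1)/q_2) = floor((8 - 2)/3) = 2.
That gives (2*4 + 3)/(2*3 + 2) = 11/8.
Compare the errors: |x - 4/3| = |61*3 - 4*45|/(45*3) = 3/135, and |x - 11/8| = |61*8 - 11*45|/(45*8) = 7/360.
Cross-multiplying, 7*135 = 945 < 1080 = 3*360, so 7/360 is smaller: the intermediate fraction 11/8 is closer to x than 4/3.

11/8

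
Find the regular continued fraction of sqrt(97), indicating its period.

[9; (1, 5, 1, 1, 1, 1, 1, 1, 5, 1, 18)]

Write x_i = (sqrt(97) + m_i)/d_i with (m_0, d_0) = (0, 1). a_0 = floor(sqrt(97)) = 9, since 9^2 = 81 <= 97 < 100 = 10^2.
Iterate m_{i+1} = d_i*a_i - m_i, d_{i+1} = (97 - m_{i+1}^2)/d_i, a_{i+1} = floor((a_0 + m_{i+1})/d_{i+1}):
  m_1 = 1*9 - 0 = 9, d_1 = (97 - 9^2)/1 = 16/1 = 16, a_1 = floor((9 + 9)/16) = 1.
  m_2 = 16*1 - 9 = 7, d_2 = (97 - 7^2)/16 = 48/16 = 3, a_2 = floor((9 + 7)/3) = 5.
  m_3 = 3*5 - 7 = 8, d_3 = (97 - 8^2)/3 = 33/3 = 11, a_3 = floor((9 + 8)/11) = 1.
  m_4 = 11*1 - 8 = 3, d_4 = (97 - 3^2)/11 = 88/11 = 8, a_4 = floor((9 + 3)/8) = 1.
  m_5 = 8*1 - 3 = 5, d_5 = (97 - 5^2)/8 = 72/8 = 9, a_5 = floor((9 + 5)/9) = 1.
  m_6 = 9*1 - 5 = 4, d_6 = (97 - 4^2)/9 = 81/9 = 9, a_6 = floor((9 + 4)/9) = 1.
  m_7 = 9*1 - 4 = 5, d_7 = (97 - 5^2)/9 = 72/9 = 8, a_7 = floor((9 + 5)/8) = 1.
  m_8 = 8*1 - 5 = 3, d_8 = (97 - 3^2)/8 = 88/8 = 11, a_8 = floor((9 + 3)/11) = 1.
  m_9 = 11*1 - 3 = 8, d_9 = (97 - 8^2)/11 = 33/11 = 3, a_9 = floor((9 + 8)/3) = 5.
  m_10 = 3*5 - 8 = 7, d_10 = (97 - 7^2)/3 = 48/3 = 16, a_10 = floor((9 + 7)/16) = 1.
  m_11 = 16*1 - 7 = 9, d_11 = (97 - 9^2)/16 = 16/16 = 1, a_11 = floor((9 + 9)/1) = 18.
  m_12 = 1*18 - 9 = 9, d_12 = (97 - 9^2)/1 = 16/1 = 16: (m_12, d_12) = (m_1, d_1) = (9, 16), so from here the quotients repeat a_1, ..., a_11; the period length is 11.
Hence the expansion of sqrt(97) is a_0 = 9 followed by the repeating block 1, 5, 1, 1, 1, 1, 1, 1, 5, 1, 18 (period 11).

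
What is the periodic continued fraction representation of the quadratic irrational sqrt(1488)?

[38; (1, 1, 2, 1, 5, 1, 2, 1, 1, 76)]

Write x_i = (sqrt(1488) + m_i)/d_i with (m_0, d_0) = (0, 1). a_0 = floor(sqrt(1488)) = 38, since 38^2 = 1444 <= 1488 < 1521 = 39^2.
Iterate m_{i+1} = d_i*a_i - m_i, d_{i+1} = (1488 - m_{i+1}^2)/d_i, a_{i+1} = floor((a_0 + m_{i+1})/d_{i+1}):
  m_1 = 1*38 - 0 = 38, d_1 = (1488 - 38^2)/1 = 44/1 = 44, a_1 = floor((38 + 38)/44) = 1.
  m_2 = 44*1 - 38 = 6, d_2 = (1488 - 6^2)/44 = 1452/44 = 33, a_2 = floor((38 + 6)/33) = 1.
  m_3 = 33*1 - 6 = 27, d_3 = (1488 - 27^2)/33 = 759/33 = 23, a_3 = floor((38 + 27)/23) = 2.
  m_4 = 23*2 - 27 = 19, d_4 = (1488 - 19^2)/23 = 1127/23 = 49, a_4 = floor((38 + 19)/49) = 1.
  m_5 = 49*1 - 19 = 30, d_5 = (1488 - 30^2)/49 = 588/49 = 12, a_5 = floor((38 + 30)/12) = 5.
  m_6 = 12*5 - 30 = 30, d_6 = (1488 - 30^2)/12 = 588/12 = 49, a_6 = floor((38 + 30)/49) = 1.
  m_7 = 49*1 - 30 = 19, d_7 = (1488 - 19^2)/49 = 1127/49 = 23, a_7 = floor((38 + 19)/23) = 2.
  m_8 = 23*2 - 19 = 27, d_8 = (1488 - 27^2)/23 = 759/23 = 33, a_8 = floor((38 + 27)/33) = 1.
  m_9 = 33*1 - 27 = 6, d_9 = (1488 - 6^2)/33 = 1452/33 = 44, a_9 = floor((38 + 6)/44) = 1.
  m_10 = 44*1 - 6 = 38, d_10 = (1488 - 38^2)/44 = 44/44 = 1, a_10 = floor((38 + 38)/1) = 76.
  m_11 = 1*76 - 38 = 38, d_11 = (1488 - 38^2)/1 = 44/1 = 44: (m_11, d_11) = (m_1, d_1) = (38, 44), so from here the quotients repeat a_1, ..., a_10; the period length is 10.
Hence the expansion of sqrt(1488) is a_0 = 38 followed by the repeating block 1, 1, 2, 1, 5, 1, 2, 1, 1, 76 (period 10).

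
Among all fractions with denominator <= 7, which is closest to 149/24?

31/5

Expand x = 149/24 as a continued fraction with the Euclidean algorithm:
  149 = 6*24 + 5, so a_0 = 6.
  24 = 4*5 + 4, so a_1 = 4.
  5 = 1*4 + 1, so a_2 = 1.
  4 = 4*1 + 0, so a_3 = 4.
so x = [6; 4, 1, 4].
Convergents (p_i = a_i*p_{i-1} + p_{i-2}, q_i = a_i*q_{i-1} + q_{i-2} with p_{-2}=0, p_{-1}=1, q_{-2}=1, q_{-1}=0), until the denominator exceeds 7:
  i=0: a_0=6, p_0 = 6*1 + 0 = 6, q_0 = 6*0 + 1 = 1.
  i=1: a_1=4, p_1 = 4*6 + 1 = 25, q_1 = 4*1 + 0 = 4.
  i=2: a_2=1, p_2 = 1*25 + 6 = 31, q_2 = 1*4 + 1 = 5.
  i=3: a_3=4, p_3 = 4*31 + 25 = 149, q_3 = 4*5 + 4 = 24.
q_3 = 24 > 7, so the last convergent with denominator <= 7 is p_2/q_2 = 31/5.
The closest fraction with denominator <= 7 is either p_2/q_2 or the intermediate fraction (k*p_2 + p_1)/(k*q_2 + q_1) with the largest k >= 1 whose denominator stays <= 7; these approach x as k grows, and every other convergent or intermediate fraction in range is farther away.
Largest k: floor((7 - q_1)/q_2) = floor((7 - 4)/5) = 0.
Since k = 0, no intermediate fraction beyond p_2/q_2 has denominator <= 7, so the convergent 31/5 is the closest (its error is |149*5 - 31*24|/(24*5) = 1/120).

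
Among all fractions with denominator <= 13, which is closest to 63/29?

13/6

Expand x = 63/29 as a continued fraction with the Euclidean algorithm:
  63 = 2*29 + 5, so a_0 = 2.
  29 = 5*5 + 4, so a_1 = 5.
  5 = 1*4 + 1, so a_2 = 1.
  4 = 4*1 + 0, so a_3 = 4.
so x = [2; 5, 1, 4].
Convergents (p_i = a_i*p_{i-1} + p_{i-2}, q_i = a_i*q_{i-1} + q_{i-2} with p_{-2}=0, p_{-1}=1, q_{-2}=1, q_{-1}=0), until the denominator exceeds 13:
  i=0: a_0=2, p_0 = 2*1 + 0 = 2, q_0 = 2*0 + 1 = 1.
  i=1: a_1=5, p_1 = 5*2 + 1 = 11, q_1 = 5*1 + 0 = 5.
  i=2: a_2=1, p_2 = 1*11 + 2 = 13, q_2 = 1*5 + 1 = 6.
  i=3: a_3=4, p_3 = 4*13 + 11 = 63, q_3 = 4*6 + 5 = 29.
q_3 = 29 > 13, so the last convergent with denominator <= 13 is p_2/q_2 = 13/6.
The closest fraction with denominator <= 13 is either p_2/q_2 or the intermediate fraction (k*p_2 + p_1)/(k*q_2 + q_1) with the largest k >= 1 whose denominator stays <= 13; these approach x as k grows, and every other convergent or intermediate fraction in range is farther away.
Largest k: floor((13 - q_1)/q_2) = floor((13 - 5)/6) = 1.
That gives (1*13 + 11)/(1*6 + 5) = 24/11.
Compare the errors: |x - 13/6| = |63*6 - 13*29|/(29*6) = 1/174, and |x - 24/11| = |63*11 - 24*29|/(29*11) = 3/319.
Cross-multiplying, 1*319 = 319 < 522 = 3*174, so 1/174 is smaller: the convergent 13/6 is closer to x than 24/11.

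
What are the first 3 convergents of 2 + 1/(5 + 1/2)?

2/1, 11/5, 24/11

Using the convergent recurrence p_i = a_i*p_{i-1} + p_{i-2}, q_i = a_i*q_{i-1} + q_{i-2} with p_{-2}=0, p_{-1}=1, q_{-2}=1, q_{-1}=0:
  i=0: a_0=2, p_0 = 2*1 + 0 = 2, q_0 = 2*0 + 1 = 1.
  i=1: a_1=5, p_1 = 5*2 + 1 = 11, q_1 = 5*1 + 0 = 5.
  i=2: a_2=2, p_2 = 2*11 + 2 = 24, q_2 = 2*5 + 1 = 11.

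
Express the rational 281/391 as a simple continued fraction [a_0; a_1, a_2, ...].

Run the Euclidean algorithm on 281 and 391; the successive quotients are the partial quotients a_0, a_1, ... (each step inverts the fractional part left over by the previous one):
  281 = 0*391 + 281, so a_0 = 0.
  391 = 1*281 + 110, so a_1 = 1.
  281 = 2*110 + 61, so a_2 = 2.
  110 = 1*61 + 49, so a_3 = 1.
  61 = 1*49 + 12, so a_4 = 1.
  49 = 4*12 + 1, so a_5 = 4.
  12 = 12*1 + 0, so a_6 = 12.
The remainder reaches 0 after 7 divisions, so the expansion has 7 partial quotients, read off in order.

[0; 1, 2, 1, 1, 4, 12]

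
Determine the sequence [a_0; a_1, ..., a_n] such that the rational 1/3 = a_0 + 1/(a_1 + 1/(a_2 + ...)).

[0; 3]

Run the Euclidean algorithm on 1 and 3; the successive quotients are the partial quotients a_0, a_1, ... (each step inverts the fractional part left over by the previous one):
  1 = 0*3 + 1, so a_0 = 0.
  3 = 3*1 + 0, so a_1 = 3.
The remainder reaches 0 after 2 divisions, so the expansion has 2 partial quotients, read off in order.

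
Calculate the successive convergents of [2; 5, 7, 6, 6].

Using the convergent recurrence p_i = a_i*p_{i-1} + p_{i-2}, q_i = a_i*q_{i-1} + q_{i-2} with p_{-2}=0, p_{-1}=1, q_{-2}=1, q_{-1}=0:
  i=0: a_0=2, p_0 = 2*1 + 0 = 2, q_0 = 2*0 + 1 = 1.
  i=1: a_1=5, p_1 = 5*2 + 1 = 11, q_1 = 5*1 + 0 = 5.
  i=2: a_2=7, p_2 = 7*11 + 2 = 79, q_2 = 7*5 + 1 = 36.
  i=3: a_3=6, p_3 = 6*79 + 11 = 485, q_3 = 6*36 + 5 = 221.
  i=4: a_4=6, p_4 = 6*485 + 79 = 2989, q_4 = 6*221 + 36 = 1362.

2/1, 11/5, 79/36, 485/221, 2989/1362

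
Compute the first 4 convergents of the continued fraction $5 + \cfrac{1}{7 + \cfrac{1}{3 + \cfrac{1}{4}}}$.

5/1, 36/7, 113/22, 488/95

Using the convergent recurrence p_i = a_i*p_{i-1} + p_{i-2}, q_i = a_i*q_{i-1} + q_{i-2} with p_{-2}=0, p_{-1}=1, q_{-2}=1, q_{-1}=0:
  i=0: a_0=5, p_0 = 5*1 + 0 = 5, q_0 = 5*0 + 1 = 1.
  i=1: a_1=7, p_1 = 7*5 + 1 = 36, q_1 = 7*1 + 0 = 7.
  i=2: a_2=3, p_2 = 3*36 + 5 = 113, q_2 = 3*7 + 1 = 22.
  i=3: a_3=4, p_3 = 4*113 + 36 = 488, q_3 = 4*22 + 7 = 95.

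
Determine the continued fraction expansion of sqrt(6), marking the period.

[2; (2, 4)]

Write x_i = (sqrt(6) + m_i)/d_i with (m_0, d_0) = (0, 1). a_0 = floor(sqrt(6)) = 2, since 2^2 = 4 <= 6 < 9 = 3^2.
Iterate m_{i+1} = d_i*a_i - m_i, d_{i+1} = (6 - m_{i+1}^2)/d_i, a_{i+1} = floor((a_0 + m_{i+1})/d_{i+1}):
  m_1 = 1*2 - 0 = 2, d_1 = (6 - 2^2)/1 = 2/1 = 2, a_1 = floor((2 + 2)/2) = 2.
  m_2 = 2*2 - 2 = 2, d_2 = (6 - 2^2)/2 = 2/2 = 1, a_2 = floor((2 + 2)/1) = 4.
  m_3 = 1*4 - 2 = 2, d_3 = (6 - 2^2)/1 = 2/1 = 2: (m_3, d_3) = (m_1, d_1) = (2, 2), so from here the quotients repeat a_1, a_2; the period length is 2.
Hence the expansion of sqrt(6) is a_0 = 2 followed by the repeating block 2, 4 (period 2).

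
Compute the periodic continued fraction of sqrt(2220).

Write x_i = (sqrt(2220) + m_i)/d_i with (m_0, d_0) = (0, 1). a_0 = floor(sqrt(2220)) = 47, since 47^2 = 2209 <= 2220 < 2304 = 48^2.
Iterate m_{i+1} = d_i*a_i - m_i, d_{i+1} = (2220 - m_{i+1}^2)/d_i, a_{i+1} = floor((a_0 + m_{i+1})/d_{i+1}):
  m_1 = 1*47 - 0 = 47, d_1 = (2220 - 47^2)/1 = 11/1 = 11, a_1 = floor((47 + 47)/11) = 8.
  m_2 = 11*8 - 47 = 41, d_2 = (2220 - 41^2)/11 = 539/11 = 49, a_2 = floor((47 + 41)/49) = 1.
  m_3 = 49*1 - 41 = 8, d_3 = (2220 - 8^2)/49 = 2156/49 = 44, a_3 = floor((47 + 8)/44) = 1.
  m_4 = 44*1 - 8 = 36, d_4 = (2220 - 36^2)/44 = 924/44 = 21, a_4 = floor((47 + 36)/21) = 3.
  m_5 = 21*3 - 36 = 27, d_5 = (2220 - 27^2)/21 = 1491/21 = 71, a_5 = floor((47 + 27)/71) = 1.
  m_6 = 71*1 - 27 = 44, d_6 = (2220 - 44^2)/71 = 284/71 = 4, a_6 = floor((47 + 44)/4) = 22.
  m_7 = 4*22 - 44 = 44, d_7 = (2220 - 44^2)/4 = 284/4 = 71, a_7 = floor((47 + 44)/71) = 1.
  m_8 = 71*1 - 44 = 27, d_8 = (2220 - 27^2)/71 = 1491/71 = 21, a_8 = floor((47 + 27)/21) = 3.
  m_9 = 21*3 - 27 = 36, d_9 = (2220 - 36^2)/21 = 924/21 = 44, a_9 = floor((47 + 36)/44) = 1.
  m_10 = 44*1 - 36 = 8, d_10 = (2220 - 8^2)/44 = 2156/44 = 49, a_10 = floor((47 + 8)/49) = 1.
  m_11 = 49*1 - 8 = 41, d_11 = (2220 - 41^2)/49 = 539/49 = 11, a_11 = floor((47 + 41)/11) = 8.
  m_12 = 11*8 - 41 = 47, d_12 = (2220 - 47^2)/11 = 11/11 = 1, a_12 = floor((47 + 47)/1) = 94.
  m_13 = 1*94 - 47 = 47, d_13 = (2220 - 47^2)/1 = 11/1 = 11: (m_13, d_13) = (m_1, d_1) = (47, 11), so from here the quotients repeat a_1, ..., a_12; the period length is 12.
Hence the expansion of sqrt(2220) is a_0 = 47 followed by the repeating block 8, 1, 1, 3, 1, 22, 1, 3, 1, 1, 8, 94 (period 12).

[47; (8, 1, 1, 3, 1, 22, 1, 3, 1, 1, 8, 94)]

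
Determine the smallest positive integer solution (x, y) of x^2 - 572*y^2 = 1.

(x, y) = (287, 12)

First expand sqrt(572) as a continued fraction. With x_i = (sqrt(572) + m_i)/d_i and (m_0, d_0) = (0, 1): a_0 = floor(sqrt(572)) = 23, since 23^2 = 529 <= 572 < 576 = 24^2.
Iterate m_{i+1} = d_i*a_i - m_i, d_{i+1} = (572 - m_{i+1}^2)/d_i, a_{i+1} = floor((a_0 + m_{i+1})/d_{i+1}):
  m_1 = 1*23 - 0 = 23, d_1 = (572 - 23^2)/1 = 43/1 = 43, a_1 = floor((23 + 23)/43) = 1.
  m_2 = 43*1 - 23 = 20, d_2 = (572 - 20^2)/43 = 172/43 = 4, a_2 = floor((23 + 20)/4) = 10.
  m_3 = 4*10 - 20 = 20, d_3 = (572 - 20^2)/4 = 172/4 = 43, a_3 = floor((23 + 20)/43) = 1.
  m_4 = 43*1 - 20 = 23, d_4 = (572 - 23^2)/43 = 43/43 = 1, a_4 = floor((23 + 23)/1) = 46.
  m_5 = 1*46 - 23 = 23, d_5 = (572 - 23^2)/1 = 43/1 = 43: (m_5, d_5) = (m_1, d_1) = (23, 43), so from here the quotients repeat a_1, ..., a_4; the period length is 4.
So sqrt(572) = [23; (1, 10, 1, 46)] with period length k = 4.
k is even, so the fundamental solution of x^2 - 572y^2 = 1 is (p_{k-1}, q_{k-1}) = (p_3, q_3); compute convergents through index 3.
Convergents (p_i = a_i*p_{i-1} + p_{i-2}, q_i = a_i*q_{i-1} + q_{i-2} with p_{-2}=0, p_{-1}=1, q_{-2}=1, q_{-1}=0):
  i=0: a_0=23, p_0 = 23*1 + 0 = 23, q_0 = 23*0 + 1 = 1.
  i=1: a_1=1, p_1 = 1*23 + 1 = 24, q_1 = 1*1 + 0 = 1.
  i=2: a_2=10, p_2 = 10*24 + 23 = 263, q_2 = 10*1 + 1 = 11.
  i=3: a_3=1, p_3 = 1*263 + 24 = 287, q_3 = 1*11 + 1 = 12.
Check: 287^2 - 572*12^2 = 82369 - 82368 = 1, so (x, y) = (287, 12) solves the equation, and by the theorem it is the least positive solution.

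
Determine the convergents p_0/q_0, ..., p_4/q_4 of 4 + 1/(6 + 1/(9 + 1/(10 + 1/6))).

4/1, 25/6, 229/55, 2315/556, 14119/3391

Using the convergent recurrence p_i = a_i*p_{i-1} + p_{i-2}, q_i = a_i*q_{i-1} + q_{i-2} with p_{-2}=0, p_{-1}=1, q_{-2}=1, q_{-1}=0:
  i=0: a_0=4, p_0 = 4*1 + 0 = 4, q_0 = 4*0 + 1 = 1.
  i=1: a_1=6, p_1 = 6*4 + 1 = 25, q_1 = 6*1 + 0 = 6.
  i=2: a_2=9, p_2 = 9*25 + 4 = 229, q_2 = 9*6 + 1 = 55.
  i=3: a_3=10, p_3 = 10*229 + 25 = 2315, q_3 = 10*55 + 6 = 556.
  i=4: a_4=6, p_4 = 6*2315 + 229 = 14119, q_4 = 6*556 + 55 = 3391.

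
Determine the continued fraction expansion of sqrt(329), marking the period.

Write x_i = (sqrt(329) + m_i)/d_i with (m_0, d_0) = (0, 1). a_0 = floor(sqrt(329)) = 18, since 18^2 = 324 <= 329 < 361 = 19^2.
Iterate m_{i+1} = d_i*a_i - m_i, d_{i+1} = (329 - m_{i+1}^2)/d_i, a_{i+1} = floor((a_0 + m_{i+1})/d_{i+1}):
  m_1 = 1*18 - 0 = 18, d_1 = (329 - 18^2)/1 = 5/1 = 5, a_1 = floor((18 + 18)/5) = 7.
  m_2 = 5*7 - 18 = 17, d_2 = (329 - 17^2)/5 = 40/5 = 8, a_2 = floor((18 + 17)/8) = 4.
  m_3 = 8*4 - 17 = 15, d_3 = (329 - 15^2)/8 = 104/8 = 13, a_3 = floor((18 + 15)/13) = 2.
  m_4 = 13*2 - 15 = 11, d_4 = (329 - 11^2)/13 = 208/13 = 16, a_4 = floor((18 + 11)/16) = 1.
  m_5 = 16*1 - 11 = 5, d_5 = (329 - 5^2)/16 = 304/16 = 19, a_5 = floor((18 + 5)/19) = 1.
  m_6 = 19*1 - 5 = 14, d_6 = (329 - 14^2)/19 = 133/19 = 7, a_6 = floor((18 + 14)/7) = 4.
  m_7 = 7*4 - 14 = 14, d_7 = (329 - 14^2)/7 = 133/7 = 19, a_7 = floor((18 + 14)/19) = 1.
  m_8 = 19*1 - 14 = 5, d_8 = (329 - 5^2)/19 = 304/19 = 16, a_8 = floor((18 + 5)/16) = 1.
  m_9 = 16*1 - 5 = 11, d_9 = (329 - 11^2)/16 = 208/16 = 13, a_9 = floor((18 + 11)/13) = 2.
  m_10 = 13*2 - 11 = 15, d_10 = (329 - 15^2)/13 = 104/13 = 8, a_10 = floor((18 + 15)/8) = 4.
  m_11 = 8*4 - 15 = 17, d_11 = (329 - 17^2)/8 = 40/8 = 5, a_11 = floor((18 + 17)/5) = 7.
  m_12 = 5*7 - 17 = 18, d_12 = (329 - 18^2)/5 = 5/5 = 1, a_12 = floor((18 + 18)/1) = 36.
  m_13 = 1*36 - 18 = 18, d_13 = (329 - 18^2)/1 = 5/1 = 5: (m_13, d_13) = (m_1, d_1) = (18, 5), so from here the quotients repeat a_1, ..., a_12; the period length is 12.
Hence the expansion of sqrt(329) is a_0 = 18 followed by the repeating block 7, 4, 2, 1, 1, 4, 1, 1, 2, 4, 7, 36 (period 12).

[18; (7, 4, 2, 1, 1, 4, 1, 1, 2, 4, 7, 36)]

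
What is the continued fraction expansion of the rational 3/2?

Run the Euclidean algorithm on 3 and 2; the successive quotients are the partial quotients a_0, a_1, ... (each step inverts the fractional part left over by the previous one):
  3 = 1*2 + 1, so a_0 = 1.
  2 = 2*1 + 0, so a_1 = 2.
The remainder reaches 0 after 2 divisions, so the expansion has 2 partial quotients, read off in order.

[1; 2]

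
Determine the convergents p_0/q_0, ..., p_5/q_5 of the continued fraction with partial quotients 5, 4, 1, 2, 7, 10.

Using the convergent recurrence p_i = a_i*p_{i-1} + p_{i-2}, q_i = a_i*q_{i-1} + q_{i-2} with p_{-2}=0, p_{-1}=1, q_{-2}=1, q_{-1}=0:
  i=0: a_0=5, p_0 = 5*1 + 0 = 5, q_0 = 5*0 + 1 = 1.
  i=1: a_1=4, p_1 = 4*5 + 1 = 21, q_1 = 4*1 + 0 = 4.
  i=2: a_2=1, p_2 = 1*21 + 5 = 26, q_2 = 1*4 + 1 = 5.
  i=3: a_3=2, p_3 = 2*26 + 21 = 73, q_3 = 2*5 + 4 = 14.
  i=4: a_4=7, p_4 = 7*73 + 26 = 537, q_4 = 7*14 + 5 = 103.
  i=5: a_5=10, p_5 = 10*537 + 73 = 5443, q_5 = 10*103 + 14 = 1044.

5/1, 21/4, 26/5, 73/14, 537/103, 5443/1044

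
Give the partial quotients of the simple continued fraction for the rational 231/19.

[12; 6, 3]

Run the Euclidean algorithm on 231 and 19; the successive quotients are the partial quotients a_0, a_1, ... (each step inverts the fractional part left over by the previous one):
  231 = 12*19 + 3, so a_0 = 12.
  19 = 6*3 + 1, so a_1 = 6.
  3 = 3*1 + 0, so a_2 = 3.
The remainder reaches 0 after 3 divisions, so the expansion has 3 partial quotients, read off in order.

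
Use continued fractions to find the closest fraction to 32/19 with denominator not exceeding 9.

Expand x = 32/19 as a continued fraction with the Euclidean algorithm:
  32 = 1*19 + 13, so a_0 = 1.
  19 = 1*13 + 6, so a_1 = 1.
  13 = 2*6 + 1, so a_2 = 2.
  6 = 6*1 + 0, so a_3 = 6.
so x = [1; 1, 2, 6].
Convergents (p_i = a_i*p_{i-1} + p_{i-2}, q_i = a_i*q_{i-1} + q_{i-2} with p_{-2}=0, p_{-1}=1, q_{-2}=1, q_{-1}=0), until the denominator exceeds 9:
  i=0: a_0=1, p_0 = 1*1 + 0 = 1, q_0 = 1*0 + 1 = 1.
  i=1: a_1=1, p_1 = 1*1 + 1 = 2, q_1 = 1*1 + 0 = 1.
  i=2: a_2=2, p_2 = 2*2 + 1 = 5, q_2 = 2*1 + 1 = 3.
  i=3: a_3=6, p_3 = 6*5 + 2 = 32, q_3 = 6*3 + 1 = 19.
q_3 = 19 > 9, so the last convergent with denominator <= 9 is p_2/q_2 = 5/3.
The closest fraction with denominator <= 9 is either p_2/q_2 or the intermediate fraction (k*p_2 + p_1)/(k*q_2 + q_1) with the largest k >= 1 whose denominator stays <= 9; these approach x as k grows, and every other convergent or intermediate fraction in range is farther away.
Largest k: floor((9 - q_1)/q_2) = floor((9 - 1)/3) = 2.
That gives (2*5 + 2)/(2*3 + 1) = 12/7.
Compare the errors: |x - 5/3| = |32*3 - 5*19|/(19*3) = 1/57, and |x - 12/7| = |32*7 - 12*19|/(19*7) = 4/133.
Cross-multiplying, 1*133 = 133 < 228 = 4*57, so 1/57 is smaller: the convergent 5/3 is closer to x than 12/7.

5/3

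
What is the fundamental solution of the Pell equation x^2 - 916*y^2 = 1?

(x, y) = (5848201, 193230)

First expand sqrt(916) as a continued fraction. With x_i = (sqrt(916) + m_i)/d_i and (m_0, d_0) = (0, 1): a_0 = floor(sqrt(916)) = 30, since 30^2 = 900 <= 916 < 961 = 31^2.
Iterate m_{i+1} = d_i*a_i - m_i, d_{i+1} = (916 - m_{i+1}^2)/d_i, a_{i+1} = floor((a_0 + m_{i+1})/d_{i+1}):
  m_1 = 1*30 - 0 = 30, d_1 = (916 - 30^2)/1 = 16/1 = 16, a_1 = floor((30 + 30)/16) = 3.
  m_2 = 16*3 - 30 = 18, d_2 = (916 - 18^2)/16 = 592/16 = 37, a_2 = floor((30 + 18)/37) = 1.
  m_3 = 37*1 - 18 = 19, d_3 = (916 - 19^2)/37 = 555/37 = 15, a_3 = floor((30 + 19)/15) = 3.
  m_4 = 15*3 - 19 = 26, d_4 = (916 - 26^2)/15 = 240/15 = 16, a_4 = floor((30 + 26)/16) = 3.
  m_5 = 16*3 - 26 = 22, d_5 = (916 - 22^2)/16 = 432/16 = 27, a_5 = floor((30 + 22)/27) = 1.
  m_6 = 27*1 - 22 = 5, d_6 = (916 - 5^2)/27 = 891/27 = 33, a_6 = floor((30 + 5)/33) = 1.
  m_7 = 33*1 - 5 = 28, d_7 = (916 - 28^2)/33 = 132/33 = 4, a_7 = floor((30 + 28)/4) = 14.
  m_8 = 4*14 - 28 = 28, d_8 = (916 - 28^2)/4 = 132/4 = 33, a_8 = floor((30 + 28)/33) = 1.
  m_9 = 33*1 - 28 = 5, d_9 = (916 - 5^2)/33 = 891/33 = 27, a_9 = floor((30 + 5)/27) = 1.
  m_10 = 27*1 - 5 = 22, d_10 = (916 - 22^2)/27 = 432/27 = 16, a_10 = floor((30 + 22)/16) = 3.
  m_11 = 16*3 - 22 = 26, d_11 = (916 - 26^2)/16 = 240/16 = 15, a_11 = floor((30 + 26)/15) = 3.
  m_12 = 15*3 - 26 = 19, d_12 = (916 - 19^2)/15 = 555/15 = 37, a_12 = floor((30 + 19)/37) = 1.
  m_13 = 37*1 - 19 = 18, d_13 = (916 - 18^2)/37 = 592/37 = 16, a_13 = floor((30 + 18)/16) = 3.
  m_14 = 16*3 - 18 = 30, d_14 = (916 - 30^2)/16 = 16/16 = 1, a_14 = floor((30 + 30)/1) = 60.
  m_15 = 1*60 - 30 = 30, d_15 = (916 - 30^2)/1 = 16/1 = 16: (m_15, d_15) = (m_1, d_1) = (30, 16), so from here the quotients repeat a_1, ..., a_14; the period length is 14.
So sqrt(916) = [30; (3, 1, 3, 3, 1, 1, 14, 1, 1, 3, 3, 1, 3, 60)] with period length k = 14.
k is even, so the fundamental solution of x^2 - 916y^2 = 1 is (p_{k-1}, q_{k-1}) = (p_13, q_13); compute convergents through index 13.
Convergents (p_i = a_i*p_{i-1} + p_{i-2}, q_i = a_i*q_{i-1} + q_{i-2} with p_{-2}=0, p_{-1}=1, q_{-2}=1, q_{-1}=0):
  i=0: a_0=30, p_0 = 30*1 + 0 = 30, q_0 = 30*0 + 1 = 1.
  i=1: a_1=3, p_1 = 3*30 + 1 = 91, q_1 = 3*1 + 0 = 3.
  i=2: a_2=1, p_2 = 1*91 + 30 = 121, q_2 = 1*3 + 1 = 4.
  i=3: a_3=3, p_3 = 3*121 + 91 = 454, q_3 = 3*4 + 3 = 15.
  i=4: a_4=3, p_4 = 3*454 + 121 = 1483, q_4 = 3*15 + 4 = 49.
  i=5: a_5=1, p_5 = 1*1483 + 454 = 1937, q_5 = 1*49 + 15 = 64.
  i=6: a_6=1, p_6 = 1*1937 + 1483 = 3420, q_6 = 1*64 + 49 = 113.
  i=7: a_7=14, p_7 = 14*3420 + 1937 = 49817, q_7 = 14*113 + 64 = 1646.
  i=8: a_8=1, p_8 = 1*49817 + 3420 = 53237, q_8 = 1*1646 + 113 = 1759.
  i=9: a_9=1, p_9 = 1*53237 + 49817 = 103054, q_9 = 1*1759 + 1646 = 3405.
  i=10: a_10=3, p_10 = 3*103054 + 53237 = 362399, q_10 = 3*3405 + 1759 = 11974.
  i=11: a_11=3, p_11 = 3*362399 + 103054 = 1190251, q_11 = 3*11974 + 3405 = 39327.
  i=12: a_12=1, p_12 = 1*1190251 + 362399 = 1552650, q_12 = 1*39327 + 11974 = 51301.
  i=13: a_13=3, p_13 = 3*1552650 + 1190251 = 5848201, q_13 = 3*51301 + 39327 = 193230.
Check: 5848201^2 - 916*193230^2 = 34201454936401 - 34201454936400 = 1, so (x, y) = (5848201, 193230) solves the equation, and by the theorem it is the least positive solution.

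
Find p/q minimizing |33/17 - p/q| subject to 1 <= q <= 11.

Expand x = 33/17 as a continued fraction with the Euclidean algorithm:
  33 = 1*17 + 16, so a_0 = 1.
  17 = 1*16 + 1, so a_1 = 1.
  16 = 16*1 + 0, so a_2 = 16.
so x = [1; 1, 16].
Convergents (p_i = a_i*p_{i-1} + p_{i-2}, q_i = a_i*q_{i-1} + q_{i-2} with p_{-2}=0, p_{-1}=1, q_{-2}=1, q_{-1}=0), until the denominator exceeds 11:
  i=0: a_0=1, p_0 = 1*1 + 0 = 1, q_0 = 1*0 + 1 = 1.
  i=1: a_1=1, p_1 = 1*1 + 1 = 2, q_1 = 1*1 + 0 = 1.
  i=2: a_2=16, p_2 = 16*2 + 1 = 33, q_2 = 16*1 + 1 = 17.
q_2 = 17 > 11, so the last convergent with denominator <= 11 is p_1/q_1 = 2/1.
The closest fraction with denominator <= 11 is either p_1/q_1 or the intermediate fraction (k*p_1 + p_0)/(k*q_1 + q_0) with the largest k >= 1 whose denominator stays <= 11; these approach x as k grows, and every other convergent or intermediate fraction in range is farther away.
Largest k: floor((11 - q_0)/q_1) = floor((11 - 1)/1) = 10.
That gives (10*2 + 1)/(10*1 + 1) = 21/11.
Compare the errors: |x - 2/1| = |33*1 - 2*17|/(17*1) = 1/17, and |x - 21/11| = |33*11 - 21*17|/(17*11) = 6/187.
Cross-multiplying, 6*17 = 102 < 187 = 1*187, so 6/187 is smaller: the intermediate fraction 21/11 is closer to x than 2/1.

21/11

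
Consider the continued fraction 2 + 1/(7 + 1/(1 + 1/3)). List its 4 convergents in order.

2/1, 15/7, 17/8, 66/31

Using the convergent recurrence p_i = a_i*p_{i-1} + p_{i-2}, q_i = a_i*q_{i-1} + q_{i-2} with p_{-2}=0, p_{-1}=1, q_{-2}=1, q_{-1}=0:
  i=0: a_0=2, p_0 = 2*1 + 0 = 2, q_0 = 2*0 + 1 = 1.
  i=1: a_1=7, p_1 = 7*2 + 1 = 15, q_1 = 7*1 + 0 = 7.
  i=2: a_2=1, p_2 = 1*15 + 2 = 17, q_2 = 1*7 + 1 = 8.
  i=3: a_3=3, p_3 = 3*17 + 15 = 66, q_3 = 3*8 + 7 = 31.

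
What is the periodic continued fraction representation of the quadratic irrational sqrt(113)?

[10; (1, 1, 1, 2, 2, 1, 1, 1, 20)]

Write x_i = (sqrt(113) + m_i)/d_i with (m_0, d_0) = (0, 1). a_0 = floor(sqrt(113)) = 10, since 10^2 = 100 <= 113 < 121 = 11^2.
Iterate m_{i+1} = d_i*a_i - m_i, d_{i+1} = (113 - m_{i+1}^2)/d_i, a_{i+1} = floor((a_0 + m_{i+1})/d_{i+1}):
  m_1 = 1*10 - 0 = 10, d_1 = (113 - 10^2)/1 = 13/1 = 13, a_1 = floor((10 + 10)/13) = 1.
  m_2 = 13*1 - 10 = 3, d_2 = (113 - 3^2)/13 = 104/13 = 8, a_2 = floor((10 + 3)/8) = 1.
  m_3 = 8*1 - 3 = 5, d_3 = (113 - 5^2)/8 = 88/8 = 11, a_3 = floor((10 + 5)/11) = 1.
  m_4 = 11*1 - 5 = 6, d_4 = (113 - 6^2)/11 = 77/11 = 7, a_4 = floor((10 + 6)/7) = 2.
  m_5 = 7*2 - 6 = 8, d_5 = (113 - 8^2)/7 = 49/7 = 7, a_5 = floor((10 + 8)/7) = 2.
  m_6 = 7*2 - 8 = 6, d_6 = (113 - 6^2)/7 = 77/7 = 11, a_6 = floor((10 + 6)/11) = 1.
  m_7 = 11*1 - 6 = 5, d_7 = (113 - 5^2)/11 = 88/11 = 8, a_7 = floor((10 + 5)/8) = 1.
  m_8 = 8*1 - 5 = 3, d_8 = (113 - 3^2)/8 = 104/8 = 13, a_8 = floor((10 + 3)/13) = 1.
  m_9 = 13*1 - 3 = 10, d_9 = (113 - 10^2)/13 = 13/13 = 1, a_9 = floor((10 + 10)/1) = 20.
  m_10 = 1*20 - 10 = 10, d_10 = (113 - 10^2)/1 = 13/1 = 13: (m_10, d_10) = (m_1, d_1) = (10, 13), so from here the quotients repeat a_1, ..., a_9; the period length is 9.
Hence the expansion of sqrt(113) is a_0 = 10 followed by the repeating block 1, 1, 1, 2, 2, 1, 1, 1, 20 (period 9).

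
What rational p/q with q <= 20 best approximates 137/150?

11/12

Expand x = 137/150 as a continued fraction with the Euclidean algorithm:
  137 = 0*150 + 137, so a_0 = 0.
  150 = 1*137 + 13, so a_1 = 1.
  137 = 10*13 + 7, so a_2 = 10.
  13 = 1*7 + 6, so a_3 = 1.
  7 = 1*6 + 1, so a_4 = 1.
  6 = 6*1 + 0, so a_5 = 6.
so x = [0; 1, 10, 1, 1, 6].
Convergents (p_i = a_i*p_{i-1} + p_{i-2}, q_i = a_i*q_{i-1} + q_{i-2} with p_{-2}=0, p_{-1}=1, q_{-2}=1, q_{-1}=0), until the denominator exceeds 20:
  i=0: a_0=0, p_0 = 0*1 + 0 = 0, q_0 = 0*0 + 1 = 1.
  i=1: a_1=1, p_1 = 1*0 + 1 = 1, q_1 = 1*1 + 0 = 1.
  i=2: a_2=10, p_2 = 10*1 + 0 = 10, q_2 = 10*1 + 1 = 11.
  i=3: a_3=1, p_3 = 1*10 + 1 = 11, q_3 = 1*11 + 1 = 12.
  i=4: a_4=1, p_4 = 1*11 + 10 = 21, q_4 = 1*12 + 11 = 23.
q_4 = 23 > 20, so the last convergent with denominator <= 20 is p_3/q_3 = 11/12.
The closest fraction with denominator <= 20 is either p_3/q_3 or the intermediate fraction (k*p_3 + p_2)/(k*q_3 + q_2) with the largest k >= 1 whose denominator stays <= 20; these approach x as k grows, and every other convergent or intermediate fraction in range is farther away.
Largest k: floor((20 - q_2)/q_3) = floor((20 - 11)/12) = 0.
Since k = 0, no intermediate fraction beyond p_3/q_3 has denominator <= 20, so the convergent 11/12 is the closest (its error is |137*12 - 11*150|/(150*12) = 6/1800).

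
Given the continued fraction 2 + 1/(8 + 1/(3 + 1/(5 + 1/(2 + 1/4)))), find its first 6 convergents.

2/1, 17/8, 53/25, 282/133, 617/291, 2750/1297

Using the convergent recurrence p_i = a_i*p_{i-1} + p_{i-2}, q_i = a_i*q_{i-1} + q_{i-2} with p_{-2}=0, p_{-1}=1, q_{-2}=1, q_{-1}=0:
  i=0: a_0=2, p_0 = 2*1 + 0 = 2, q_0 = 2*0 + 1 = 1.
  i=1: a_1=8, p_1 = 8*2 + 1 = 17, q_1 = 8*1 + 0 = 8.
  i=2: a_2=3, p_2 = 3*17 + 2 = 53, q_2 = 3*8 + 1 = 25.
  i=3: a_3=5, p_3 = 5*53 + 17 = 282, q_3 = 5*25 + 8 = 133.
  i=4: a_4=2, p_4 = 2*282 + 53 = 617, q_4 = 2*133 + 25 = 291.
  i=5: a_5=4, p_5 = 4*617 + 282 = 2750, q_5 = 4*291 + 133 = 1297.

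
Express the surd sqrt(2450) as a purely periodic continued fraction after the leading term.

[49; (2, 98)]

Write x_i = (sqrt(2450) + m_i)/d_i with (m_0, d_0) = (0, 1). a_0 = floor(sqrt(2450)) = 49, since 49^2 = 2401 <= 2450 < 2500 = 50^2.
Iterate m_{i+1} = d_i*a_i - m_i, d_{i+1} = (2450 - m_{i+1}^2)/d_i, a_{i+1} = floor((a_0 + m_{i+1})/d_{i+1}):
  m_1 = 1*49 - 0 = 49, d_1 = (2450 - 49^2)/1 = 49/1 = 49, a_1 = floor((49 + 49)/49) = 2.
  m_2 = 49*2 - 49 = 49, d_2 = (2450 - 49^2)/49 = 49/49 = 1, a_2 = floor((49 + 49)/1) = 98.
  m_3 = 1*98 - 49 = 49, d_3 = (2450 - 49^2)/1 = 49/1 = 49: (m_3, d_3) = (m_1, d_1) = (49, 49), so from here the quotients repeat a_1, a_2; the period length is 2.
Hence the expansion of sqrt(2450) is a_0 = 49 followed by the repeating block 2, 98 (period 2).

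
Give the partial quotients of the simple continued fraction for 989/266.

Run the Euclidean algorithm on 989 and 266; the successive quotients are the partial quotients a_0, a_1, ... (each step inverts the fractional part left over by the previous one):
  989 = 3*266 + 191, so a_0 = 3.
  266 = 1*191 + 75, so a_1 = 1.
  191 = 2*75 + 41, so a_2 = 2.
  75 = 1*41 + 34, so a_3 = 1.
  41 = 1*34 + 7, so a_4 = 1.
  34 = 4*7 + 6, so a_5 = 4.
  7 = 1*6 + 1, so a_6 = 1.
  6 = 6*1 + 0, so a_7 = 6.
The remainder reaches 0 after 8 divisions, so the expansion has 8 partial quotients, read off in order.

[3; 1, 2, 1, 1, 4, 1, 6]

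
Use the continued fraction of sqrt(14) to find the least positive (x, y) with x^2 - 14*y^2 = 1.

First expand sqrt(14) as a continued fraction. With x_i = (sqrt(14) + m_i)/d_i and (m_0, d_0) = (0, 1): a_0 = floor(sqrt(14)) = 3, since 3^2 = 9 <= 14 < 16 = 4^2.
Iterate m_{i+1} = d_i*a_i - m_i, d_{i+1} = (14 - m_{i+1}^2)/d_i, a_{i+1} = floor((a_0 + m_{i+1})/d_{i+1}):
  m_1 = 1*3 - 0 = 3, d_1 = (14 - 3^2)/1 = 5/1 = 5, a_1 = floor((3 + 3)/5) = 1.
  m_2 = 5*1 - 3 = 2, d_2 = (14 - 2^2)/5 = 10/5 = 2, a_2 = floor((3 + 2)/2) = 2.
  m_3 = 2*2 - 2 = 2, d_3 = (14 - 2^2)/2 = 10/2 = 5, a_3 = floor((3 + 2)/5) = 1.
  m_4 = 5*1 - 2 = 3, d_4 = (14 - 3^2)/5 = 5/5 = 1, a_4 = floor((3 + 3)/1) = 6.
  m_5 = 1*6 - 3 = 3, d_5 = (14 - 3^2)/1 = 5/1 = 5: (m_5, d_5) = (m_1, d_1) = (3, 5), so from here the quotients repeat a_1, ..., a_4; the period length is 4.
So sqrt(14) = [3; (1, 2, 1, 6)] with period length k = 4.
k is even, so the fundamental solution of x^2 - 14y^2 = 1 is (p_{k-1}, q_{k-1}) = (p_3, q_3); compute convergents through index 3.
Convergents (p_i = a_i*p_{i-1} + p_{i-2}, q_i = a_i*q_{i-1} + q_{i-2} with p_{-2}=0, p_{-1}=1, q_{-2}=1, q_{-1}=0):
  i=0: a_0=3, p_0 = 3*1 + 0 = 3, q_0 = 3*0 + 1 = 1.
  i=1: a_1=1, p_1 = 1*3 + 1 = 4, q_1 = 1*1 + 0 = 1.
  i=2: a_2=2, p_2 = 2*4 + 3 = 11, q_2 = 2*1 + 1 = 3.
  i=3: a_3=1, p_3 = 1*11 + 4 = 15, q_3 = 1*3 + 1 = 4.
Check: 15^2 - 14*4^2 = 225 - 224 = 1, so (x, y) = (15, 4) solves the equation, and by the theorem it is the least positive solution.

(x, y) = (15, 4)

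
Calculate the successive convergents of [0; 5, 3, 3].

Using the convergent recurrence p_i = a_i*p_{i-1} + p_{i-2}, q_i = a_i*q_{i-1} + q_{i-2} with p_{-2}=0, p_{-1}=1, q_{-2}=1, q_{-1}=0:
  i=0: a_0=0, p_0 = 0*1 + 0 = 0, q_0 = 0*0 + 1 = 1.
  i=1: a_1=5, p_1 = 5*0 + 1 = 1, q_1 = 5*1 + 0 = 5.
  i=2: a_2=3, p_2 = 3*1 + 0 = 3, q_2 = 3*5 + 1 = 16.
  i=3: a_3=3, p_3 = 3*3 + 1 = 10, q_3 = 3*16 + 5 = 53.

0/1, 1/5, 3/16, 10/53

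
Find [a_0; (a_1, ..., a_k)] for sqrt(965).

Write x_i = (sqrt(965) + m_i)/d_i with (m_0, d_0) = (0, 1). a_0 = floor(sqrt(965)) = 31, since 31^2 = 961 <= 965 < 1024 = 32^2.
Iterate m_{i+1} = d_i*a_i - m_i, d_{i+1} = (965 - m_{i+1}^2)/d_i, a_{i+1} = floor((a_0 + m_{i+1})/d_{i+1}):
  m_1 = 1*31 - 0 = 31, d_1 = (965 - 31^2)/1 = 4/1 = 4, a_1 = floor((31 + 31)/4) = 15.
  m_2 = 4*15 - 31 = 29, d_2 = (965 - 29^2)/4 = 124/4 = 31, a_2 = floor((31 + 29)/31) = 1.
  m_3 = 31*1 - 29 = 2, d_3 = (965 - 2^2)/31 = 961/31 = 31, a_3 = floor((31 + 2)/31) = 1.
  m_4 = 31*1 - 2 = 29, d_4 = (965 - 29^2)/31 = 124/31 = 4, a_4 = floor((31 + 29)/4) = 15.
  m_5 = 4*15 - 29 = 31, d_5 = (965 - 31^2)/4 = 4/4 = 1, a_5 = floor((31 + 31)/1) = 62.
  m_6 = 1*62 - 31 = 31, d_6 = (965 - 31^2)/1 = 4/1 = 4: (m_6, d_6) = (m_1, d_1) = (31, 4), so from here the quotients repeat a_1, ..., a_5; the period length is 5.
Hence the expansion of sqrt(965) is a_0 = 31 followed by the repeating block 15, 1, 1, 15, 62 (period 5).

[31; (15, 1, 1, 15, 62)]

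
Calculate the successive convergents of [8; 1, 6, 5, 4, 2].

8/1, 9/1, 62/7, 319/36, 1338/151, 2995/338

Using the convergent recurrence p_i = a_i*p_{i-1} + p_{i-2}, q_i = a_i*q_{i-1} + q_{i-2} with p_{-2}=0, p_{-1}=1, q_{-2}=1, q_{-1}=0:
  i=0: a_0=8, p_0 = 8*1 + 0 = 8, q_0 = 8*0 + 1 = 1.
  i=1: a_1=1, p_1 = 1*8 + 1 = 9, q_1 = 1*1 + 0 = 1.
  i=2: a_2=6, p_2 = 6*9 + 8 = 62, q_2 = 6*1 + 1 = 7.
  i=3: a_3=5, p_3 = 5*62 + 9 = 319, q_3 = 5*7 + 1 = 36.
  i=4: a_4=4, p_4 = 4*319 + 62 = 1338, q_4 = 4*36 + 7 = 151.
  i=5: a_5=2, p_5 = 2*1338 + 319 = 2995, q_5 = 2*151 + 36 = 338.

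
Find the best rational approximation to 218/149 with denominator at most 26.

Expand x = 218/149 as a continued fraction with the Euclidean algorithm:
  218 = 1*149 + 69, so a_0 = 1.
  149 = 2*69 + 11, so a_1 = 2.
  69 = 6*11 + 3, so a_2 = 6.
  11 = 3*3 + 2, so a_3 = 3.
  3 = 1*2 + 1, so a_4 = 1.
  2 = 2*1 + 0, so a_5 = 2.
so x = [1; 2, 6, 3, 1, 2].
Convergents (p_i = a_i*p_{i-1} + p_{i-2}, q_i = a_i*q_{i-1} + q_{i-2} with p_{-2}=0, p_{-1}=1, q_{-2}=1, q_{-1}=0), until the denominator exceeds 26:
  i=0: a_0=1, p_0 = 1*1 + 0 = 1, q_0 = 1*0 + 1 = 1.
  i=1: a_1=2, p_1 = 2*1 + 1 = 3, q_1 = 2*1 + 0 = 2.
  i=2: a_2=6, p_2 = 6*3 + 1 = 19, q_2 = 6*2 + 1 = 13.
  i=3: a_3=3, p_3 = 3*19 + 3 = 60, q_3 = 3*13 + 2 = 41.
q_3 = 41 > 26, so the last convergent with denominator <= 26 is p_2/q_2 = 19/13.
The closest fraction with denominator <= 26 is either p_2/q_2 or the intermediate fraction (k*p_2 + p_1)/(k*q_2 + q_1) with the largest k >= 1 whose denominator stays <= 26; these approach x as k grows, and every other convergent or intermediate fraction in range is farther away.
Largest k: floor((26 - q_1)/q_2) = floor((26 - 2)/13) = 1.
That gives (1*19 + 3)/(1*13 + 2) = 22/15.
Compare the errors: |x - 19/13| = |218*13 - 19*149|/(149*13) = 3/1937, and |x - 22/15| = |218*15 - 22*149|/(149*15) = 8/2235.
Cross-multiplying, 3*2235 = 6705 < 15496 = 8*1937, so 3/1937 is smaller: the convergent 19/13 is closer to x than 22/15.

19/13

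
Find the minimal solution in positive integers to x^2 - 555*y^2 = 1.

First expand sqrt(555) as a continued fraction. With x_i = (sqrt(555) + m_i)/d_i and (m_0, d_0) = (0, 1): a_0 = floor(sqrt(555)) = 23, since 23^2 = 529 <= 555 < 576 = 24^2.
Iterate m_{i+1} = d_i*a_i - m_i, d_{i+1} = (555 - m_{i+1}^2)/d_i, a_{i+1} = floor((a_0 + m_{i+1})/d_{i+1}):
  m_1 = 1*23 - 0 = 23, d_1 = (555 - 23^2)/1 = 26/1 = 26, a_1 = floor((23 + 23)/26) = 1.
  m_2 = 26*1 - 23 = 3, d_2 = (555 - 3^2)/26 = 546/26 = 21, a_2 = floor((23 + 3)/21) = 1.
  m_3 = 21*1 - 3 = 18, d_3 = (555 - 18^2)/21 = 231/21 = 11, a_3 = floor((23 + 18)/11) = 3.
  m_4 = 11*3 - 18 = 15, d_4 = (555 - 15^2)/11 = 330/11 = 30, a_4 = floor((23 + 15)/30) = 1.
  m_5 = 30*1 - 15 = 15, d_5 = (555 - 15^2)/30 = 330/30 = 11, a_5 = floor((23 + 15)/11) = 3.
  m_6 = 11*3 - 15 = 18, d_6 = (555 - 18^2)/11 = 231/11 = 21, a_6 = floor((23 + 18)/21) = 1.
  m_7 = 21*1 - 18 = 3, d_7 = (555 - 3^2)/21 = 546/21 = 26, a_7 = floor((23 + 3)/26) = 1.
  m_8 = 26*1 - 3 = 23, d_8 = (555 - 23^2)/26 = 26/26 = 1, a_8 = floor((23 + 23)/1) = 46.
  m_9 = 1*46 - 23 = 23, d_9 = (555 - 23^2)/1 = 26/1 = 26: (m_9, d_9) = (m_1, d_1) = (23, 26), so from here the quotients repeat a_1, ..., a_8; the period length is 8.
So sqrt(555) = [23; (1, 1, 3, 1, 3, 1, 1, 46)] with period length k = 8.
k is even, so the fundamental solution of x^2 - 555y^2 = 1 is (p_{k-1}, q_{k-1}) = (p_7, q_7); compute convergents through index 7.
Convergents (p_i = a_i*p_{i-1} + p_{i-2}, q_i = a_i*q_{i-1} + q_{i-2} with p_{-2}=0, p_{-1}=1, q_{-2}=1, q_{-1}=0):
  i=0: a_0=23, p_0 = 23*1 + 0 = 23, q_0 = 23*0 + 1 = 1.
  i=1: a_1=1, p_1 = 1*23 + 1 = 24, q_1 = 1*1 + 0 = 1.
  i=2: a_2=1, p_2 = 1*24 + 23 = 47, q_2 = 1*1 + 1 = 2.
  i=3: a_3=3, p_3 = 3*47 + 24 = 165, q_3 = 3*2 + 1 = 7.
  i=4: a_4=1, p_4 = 1*165 + 47 = 212, q_4 = 1*7 + 2 = 9.
  i=5: a_5=3, p_5 = 3*212 + 165 = 801, q_5 = 3*9 + 7 = 34.
  i=6: a_6=1, p_6 = 1*801 + 212 = 1013, q_6 = 1*34 + 9 = 43.
  i=7: a_7=1, p_7 = 1*1013 + 801 = 1814, q_7 = 1*43 + 34 = 77.
Check: 1814^2 - 555*77^2 = 3290596 - 3290595 = 1, so (x, y) = (1814, 77) solves the equation, and by the theorem it is the least positive solution.

(x, y) = (1814, 77)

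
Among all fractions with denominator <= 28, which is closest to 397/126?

63/20

Expand x = 397/126 as a continued fraction with the Euclidean algorithm:
  397 = 3*126 + 19, so a_0 = 3.
  126 = 6*19 + 12, so a_1 = 6.
  19 = 1*12 + 7, so a_2 = 1.
  12 = 1*7 + 5, so a_3 = 1.
  7 = 1*5 + 2, so a_4 = 1.
  5 = 2*2 + 1, so a_5 = 2.
  2 = 2*1 + 0, so a_6 = 2.
so x = [3; 6, 1, 1, 1, 2, 2].
Convergents (p_i = a_i*p_{i-1} + p_{i-2}, q_i = a_i*q_{i-1} + q_{i-2} with p_{-2}=0, p_{-1}=1, q_{-2}=1, q_{-1}=0), until the denominator exceeds 28:
  i=0: a_0=3, p_0 = 3*1 + 0 = 3, q_0 = 3*0 + 1 = 1.
  i=1: a_1=6, p_1 = 6*3 + 1 = 19, q_1 = 6*1 + 0 = 6.
  i=2: a_2=1, p_2 = 1*19 + 3 = 22, q_2 = 1*6 + 1 = 7.
  i=3: a_3=1, p_3 = 1*22 + 19 = 41, q_3 = 1*7 + 6 = 13.
  i=4: a_4=1, p_4 = 1*41 + 22 = 63, q_4 = 1*13 + 7 = 20.
  i=5: a_5=2, p_5 = 2*63 + 41 = 167, q_5 = 2*20 + 13 = 53.
q_5 = 53 > 28, so the last convergent with denominator <= 28 is p_4/q_4 = 63/20.
The closest fraction with denominator <= 28 is either p_4/q_4 or the intermediate fraction (k*p_4 + p_3)/(k*q_4 + q_3) with the largest k >= 1 whose denominator stays <= 28; these approach x as k grows, and every other convergent or intermediate fraction in range is farther away.
Largest k: floor((28 - q_3)/q_4) = floor((28 - 13)/20) = 0.
Since k = 0, no intermediate fraction beyond p_4/q_4 has denominator <= 28, so the convergent 63/20 is the closest (its error is |397*20 - 63*126|/(126*20) = 2/2520).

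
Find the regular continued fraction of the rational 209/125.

[1; 1, 2, 20, 2]

Run the Euclidean algorithm on 209 and 125; the successive quotients are the partial quotients a_0, a_1, ... (each step inverts the fractional part left over by the previous one):
  209 = 1*125 + 84, so a_0 = 1.
  125 = 1*84 + 41, so a_1 = 1.
  84 = 2*41 + 2, so a_2 = 2.
  41 = 20*2 + 1, so a_3 = 20.
  2 = 2*1 + 0, so a_4 = 2.
The remainder reaches 0 after 5 divisions, so the expansion has 5 partial quotients, read off in order.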